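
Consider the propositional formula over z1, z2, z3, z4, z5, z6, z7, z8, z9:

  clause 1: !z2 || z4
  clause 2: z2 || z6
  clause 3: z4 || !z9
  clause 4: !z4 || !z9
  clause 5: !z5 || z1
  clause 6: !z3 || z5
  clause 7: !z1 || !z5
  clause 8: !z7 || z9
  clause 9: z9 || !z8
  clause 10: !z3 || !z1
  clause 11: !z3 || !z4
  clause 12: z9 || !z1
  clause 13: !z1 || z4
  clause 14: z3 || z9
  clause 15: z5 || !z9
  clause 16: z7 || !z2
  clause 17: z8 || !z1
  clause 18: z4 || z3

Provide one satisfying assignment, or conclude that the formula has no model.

UNSATISFIABLE

Suppose z2 = false.
From the singleton clause (z6), z6 = true.
Suppose z4 = true.
From the singleton clause (!z9), z9 = false.
From the singleton clause (!z7), z7 = false.
From the singleton clause (!z8), z8 = false.
From the singleton clause (!z3), z3 = false.
But (z3) is also a unit clause — contradiction.
Undo z4 and try z4 = false.
From the singleton clause (!z9), z9 = false.
From the singleton clause (!z7), z7 = false.
From the singleton clause (!z8), z8 = false.
From the singleton clause (!z1), z1 = false.
From the singleton clause (!z5), z5 = false.
From the singleton clause (!z3), z3 = false.
But (z3) is also a unit clause — contradiction.
Both values of z4 lead to a conflict.
Undo z2 and try z2 = true.
From the singleton clause (z4), z4 = true.
From the singleton clause (!z9), z9 = false.
From the singleton clause (!z7), z7 = false.
But (z7) is also a unit clause — contradiction.
Both values of z2 lead to a conflict.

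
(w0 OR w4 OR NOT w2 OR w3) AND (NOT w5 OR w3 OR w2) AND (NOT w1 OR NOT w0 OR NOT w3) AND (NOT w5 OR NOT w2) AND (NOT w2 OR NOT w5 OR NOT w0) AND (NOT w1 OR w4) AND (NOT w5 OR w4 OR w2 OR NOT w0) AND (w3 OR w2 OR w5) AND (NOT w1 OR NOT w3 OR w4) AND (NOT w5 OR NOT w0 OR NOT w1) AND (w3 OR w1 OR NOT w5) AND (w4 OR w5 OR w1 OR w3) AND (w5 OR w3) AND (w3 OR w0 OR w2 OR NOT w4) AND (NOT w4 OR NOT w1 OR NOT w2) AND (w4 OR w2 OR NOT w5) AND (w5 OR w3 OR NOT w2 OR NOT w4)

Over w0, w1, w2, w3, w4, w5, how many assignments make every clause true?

There are 2^6 = 64 truth assignments over (w0, w1, w2, w3, w4, w5).
Split on w2. With w2 = true, the clauses containing w2 are satisfied and NOT w2 drops from the rest; 4 of the 2^5 = 32 assignments to the other variables satisfy what remains.
With w2 = false, by the same count on the reduced clause set, 8 assignments work.
(One model: w0=F, w1=F, w2=F, w3=T, w4=F, w5=F.)
Total: 4 + 8 = 12.

12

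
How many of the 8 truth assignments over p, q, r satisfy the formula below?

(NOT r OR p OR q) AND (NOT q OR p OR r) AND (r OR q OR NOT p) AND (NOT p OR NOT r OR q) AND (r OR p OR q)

There are 2^3 = 8 truth assignments over (p, q, r).
Split on q. With q = true, the clauses containing q are satisfied and NOT q drops from the rest; 3 of the 2^2 = 4 assignments to the other variables satisfy what remains.
With q = false, by the same count on the reduced clause set, 0 assignments work.
(One model: p=F, q=T, r=T.)
Total: 3 + 0 = 3.

3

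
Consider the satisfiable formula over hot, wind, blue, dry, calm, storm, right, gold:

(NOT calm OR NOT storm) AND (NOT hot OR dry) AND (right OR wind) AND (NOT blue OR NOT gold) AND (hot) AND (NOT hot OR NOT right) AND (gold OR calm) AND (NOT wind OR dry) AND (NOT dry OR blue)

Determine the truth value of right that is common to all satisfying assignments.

False

Suppose right = true.
From the singleton clause (hot), hot = true.
Now (NOT hot) is unsatisfied and unit — conflict.
So every satisfying assignment has right = False.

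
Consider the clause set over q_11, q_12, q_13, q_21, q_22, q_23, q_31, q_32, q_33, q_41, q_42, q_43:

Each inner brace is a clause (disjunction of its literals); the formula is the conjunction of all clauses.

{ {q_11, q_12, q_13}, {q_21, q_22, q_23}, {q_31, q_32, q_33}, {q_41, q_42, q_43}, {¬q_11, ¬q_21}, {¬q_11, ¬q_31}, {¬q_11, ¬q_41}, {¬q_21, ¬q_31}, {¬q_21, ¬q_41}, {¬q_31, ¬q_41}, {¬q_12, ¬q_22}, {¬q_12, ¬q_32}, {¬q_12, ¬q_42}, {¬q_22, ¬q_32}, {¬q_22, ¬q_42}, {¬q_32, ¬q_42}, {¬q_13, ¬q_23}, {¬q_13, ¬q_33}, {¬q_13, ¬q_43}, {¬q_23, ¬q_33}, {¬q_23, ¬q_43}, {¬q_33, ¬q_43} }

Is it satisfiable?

Case q_11 = False:
Case q_12 = True:
The clause (¬q_22) is unit, so q_22 = False.
The clause (¬q_32) is unit, so q_32 = False.
The clause (¬q_42) is unit, so q_42 = False.
Case q_21 = True:
The clause (¬q_31) is unit, so q_31 = False.
The clause (q_33) is unit, so q_33 = True.
The clause (¬q_41) is unit, so q_41 = False.
The clause (q_43) is unit, so q_43 = True.
That conflicts with the unit clause (¬q_43).
So q_21 must be the other value — set q_21 = False.
The clause (q_23) is unit, so q_23 = True.
The clause (¬q_13) is unit, so q_13 = False.
The clause (¬q_33) is unit, so q_33 = False.
The clause (q_31) is unit, so q_31 = True.
The clause (¬q_41) is unit, so q_41 = False.
The clause (q_43) is unit, so q_43 = True.
That conflicts with the unit clause (¬q_43).
Either choice for q_21 ends in contradiction.
So q_12 must be the other value — set q_12 = False.
The clause (q_13) is unit, so q_13 = True.
The clause (¬q_23) is unit, so q_23 = False.
The clause (¬q_33) is unit, so q_33 = False.
The clause (¬q_43) is unit, so q_43 = False.
Case q_21 = True:
The clause (¬q_31) is unit, so q_31 = False.
The clause (q_32) is unit, so q_32 = True.
The clause (¬q_41) is unit, so q_41 = False.
The clause (q_42) is unit, so q_42 = True.
That conflicts with the unit clause (¬q_42).
So q_21 must be the other value — set q_21 = False.
The clause (q_22) is unit, so q_22 = True.
The clause (¬q_32) is unit, so q_32 = False.
The clause (q_31) is unit, so q_31 = True.
The clause (¬q_41) is unit, so q_41 = False.
The clause (q_42) is unit, so q_42 = True.
That conflicts with the unit clause (¬q_42).
Either choice for q_21 ends in contradiction.
Either choice for q_12 ends in contradiction.
So q_11 must be the other value — set q_11 = True.
The clause (¬q_21) is unit, so q_21 = False.
The clause (¬q_31) is unit, so q_31 = False.
The clause (¬q_41) is unit, so q_41 = False.
Case q_22 = True:
The clause (¬q_12) is unit, so q_12 = False.
The clause (¬q_32) is unit, so q_32 = False.
The clause (q_33) is unit, so q_33 = True.
The clause (¬q_42) is unit, so q_42 = False.
The clause (q_43) is unit, so q_43 = True.
That conflicts with the unit clause (¬q_43).
So q_22 must be the other value — set q_22 = False.
The clause (q_23) is unit, so q_23 = True.
The clause (¬q_13) is unit, so q_13 = False.
The clause (¬q_33) is unit, so q_33 = False.
The clause (q_32) is unit, so q_32 = True.
The clause (¬q_12) is unit, so q_12 = False.
The clause (¬q_42) is unit, so q_42 = False.
The clause (q_43) is unit, so q_43 = True.
That conflicts with the unit clause (¬q_43).
Either choice for q_22 ends in contradiction.
Either choice for q_11 ends in contradiction.
No assignment satisfies every clause.

No, unsatisfiable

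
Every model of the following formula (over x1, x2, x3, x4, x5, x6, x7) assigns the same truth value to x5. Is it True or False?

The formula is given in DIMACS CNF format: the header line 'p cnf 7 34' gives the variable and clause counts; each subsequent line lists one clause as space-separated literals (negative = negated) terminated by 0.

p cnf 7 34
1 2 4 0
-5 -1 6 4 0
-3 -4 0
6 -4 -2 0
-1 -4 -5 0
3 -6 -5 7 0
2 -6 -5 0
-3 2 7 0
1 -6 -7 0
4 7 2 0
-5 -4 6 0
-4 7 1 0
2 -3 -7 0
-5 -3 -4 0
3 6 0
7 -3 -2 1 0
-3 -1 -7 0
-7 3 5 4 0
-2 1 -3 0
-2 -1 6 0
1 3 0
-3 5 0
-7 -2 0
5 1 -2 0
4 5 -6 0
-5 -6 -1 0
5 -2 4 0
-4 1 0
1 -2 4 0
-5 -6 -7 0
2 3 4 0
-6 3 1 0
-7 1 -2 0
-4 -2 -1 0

Suppose x5 = True.
Suppose x3 = False.
The clause (x6) is unit, so x6 = True.
The clause (x7) is unit, so x7 = True.
That conflicts with the unit clause (¬x7).
Undo x3 and try x3 = True.
The clause (¬x4) is unit, so x4 = False.
Suppose x1 = True.
The clause (x6) is unit, so x6 = True.
That conflicts with the unit clause (¬x6).
Undo x1 and try x1 = False.
The clause (x2) is unit, so x2 = True.
That conflicts with the unit clause (¬x2).
Either choice for x1 ends in contradiction.
Either choice for x3 ends in contradiction.
So every satisfying assignment has x5 = False.

False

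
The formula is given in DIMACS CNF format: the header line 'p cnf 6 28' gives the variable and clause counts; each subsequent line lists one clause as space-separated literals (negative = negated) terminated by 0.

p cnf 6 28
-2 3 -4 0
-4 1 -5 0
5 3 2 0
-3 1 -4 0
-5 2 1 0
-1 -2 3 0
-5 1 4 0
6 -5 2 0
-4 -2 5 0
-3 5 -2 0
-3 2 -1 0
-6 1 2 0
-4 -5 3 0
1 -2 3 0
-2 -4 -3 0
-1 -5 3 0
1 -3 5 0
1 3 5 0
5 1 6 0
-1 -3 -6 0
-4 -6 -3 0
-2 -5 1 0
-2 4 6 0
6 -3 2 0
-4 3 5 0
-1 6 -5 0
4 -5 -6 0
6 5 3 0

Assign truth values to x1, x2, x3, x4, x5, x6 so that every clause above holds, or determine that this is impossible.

UNSATISFIABLE

Try x2 = False.
Try x5 = True.
From the singleton clause (x1), x1 = True.
From the singleton clause (x6), x6 = True.
From the singleton clause (¬x3), x3 = False.
But (x3) is also a unit clause — contradiction.
That branch fails; take x5 = False instead.
From the singleton clause (x3), x3 = True.
From the singleton clause (¬x1), x1 = False.
But (x1) is also a unit clause — contradiction.
Neither x5 = True nor x5 = False works.
That branch fails; take x2 = True instead.
Try x3 = True.
From the singleton clause (x5), x5 = True.
From the singleton clause (¬x4), x4 = False.
From the singleton clause (x1), x1 = True.
From the singleton clause (¬x6), x6 = False.
But (x6) is also a unit clause — contradiction.
That branch fails; take x3 = False instead.
From the singleton clause (¬x4), x4 = False.
From the singleton clause (¬x1), x1 = False.
But (x1) is also a unit clause — contradiction.
Neither x3 = True nor x3 = False works.
Neither x2 = True nor x2 = False works.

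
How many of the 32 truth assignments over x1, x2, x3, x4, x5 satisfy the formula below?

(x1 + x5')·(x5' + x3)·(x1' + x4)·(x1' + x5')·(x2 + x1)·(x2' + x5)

2

There are 2^5 = 32 truth assignments over (x1, x2, x3, x4, x5).
Split on x2. With x2 = 1, the clauses containing x2 are satisfied and x2' drops from the rest; 0 of the 2^4 = 16 assignments to the other variables satisfy what remains.
With x2 = 0, by the same count on the reduced clause set, 2 assignments work.
(One model: x1=T, x2=F, x3=F, x4=T, x5=F.)
Total: 0 + 2 = 2.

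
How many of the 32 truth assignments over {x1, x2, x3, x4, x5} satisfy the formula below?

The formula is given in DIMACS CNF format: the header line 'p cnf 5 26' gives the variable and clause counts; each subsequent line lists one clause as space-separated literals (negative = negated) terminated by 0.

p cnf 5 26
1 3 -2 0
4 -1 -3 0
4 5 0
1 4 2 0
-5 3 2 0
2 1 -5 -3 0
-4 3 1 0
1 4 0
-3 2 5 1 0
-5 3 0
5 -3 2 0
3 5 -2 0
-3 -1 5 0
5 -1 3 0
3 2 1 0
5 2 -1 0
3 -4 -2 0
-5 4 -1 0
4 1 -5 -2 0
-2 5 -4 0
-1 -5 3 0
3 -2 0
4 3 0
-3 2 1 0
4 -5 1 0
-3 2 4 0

3

There are 2^5 = 32 truth assignments over (x1, x2, x3, x4, x5).
Split on x3. With x3 = True, the clauses containing x3 are satisfied and ¬x3 drops from the rest; 3 of the 2^4 = 16 assignments to the other variables satisfy what remains.
With x3 = False, by the same count on the reduced clause set, 0 assignments work.
Total: 3 + 0 = 3.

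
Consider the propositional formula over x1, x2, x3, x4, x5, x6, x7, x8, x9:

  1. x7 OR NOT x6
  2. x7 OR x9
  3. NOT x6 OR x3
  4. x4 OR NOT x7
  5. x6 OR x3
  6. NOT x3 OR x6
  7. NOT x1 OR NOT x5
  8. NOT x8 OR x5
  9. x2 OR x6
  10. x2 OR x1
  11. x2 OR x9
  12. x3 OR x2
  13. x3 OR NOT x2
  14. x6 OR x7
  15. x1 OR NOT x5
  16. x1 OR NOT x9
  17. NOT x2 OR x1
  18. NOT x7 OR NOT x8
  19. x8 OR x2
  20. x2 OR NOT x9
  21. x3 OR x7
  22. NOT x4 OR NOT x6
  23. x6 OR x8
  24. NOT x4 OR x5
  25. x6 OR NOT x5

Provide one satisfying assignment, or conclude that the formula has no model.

UNSATISFIABLE

Suppose x7 = true.
(x4) alone gives x4 = true.
(NOT x8) alone gives x8 = false.
(x2) alone gives x2 = true.
(x3) alone gives x3 = true.
(x6) alone gives x6 = true.
But (NOT x6) is also a unit clause — contradiction.
Undo x7 and try x7 = false.
(NOT x6) alone gives x6 = false.
But (x6) is also a unit clause — contradiction.
Both values of x7 lead to a conflict.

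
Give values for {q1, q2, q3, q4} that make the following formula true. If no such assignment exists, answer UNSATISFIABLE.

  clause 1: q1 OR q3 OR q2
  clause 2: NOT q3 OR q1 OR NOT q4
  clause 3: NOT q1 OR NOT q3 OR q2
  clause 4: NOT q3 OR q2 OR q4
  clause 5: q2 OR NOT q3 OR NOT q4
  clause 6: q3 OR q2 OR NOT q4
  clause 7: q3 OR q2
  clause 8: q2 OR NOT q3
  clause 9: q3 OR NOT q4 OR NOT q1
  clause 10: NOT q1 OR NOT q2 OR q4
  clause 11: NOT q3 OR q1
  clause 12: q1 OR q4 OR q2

q1=false, q2=true, q3=false, q4=true

Try q3 = false.
From the singleton clause (q2), q2 = true.
Try q4 = true.
From the singleton clause (NOT q1), q1 = false.
Every clause now holds.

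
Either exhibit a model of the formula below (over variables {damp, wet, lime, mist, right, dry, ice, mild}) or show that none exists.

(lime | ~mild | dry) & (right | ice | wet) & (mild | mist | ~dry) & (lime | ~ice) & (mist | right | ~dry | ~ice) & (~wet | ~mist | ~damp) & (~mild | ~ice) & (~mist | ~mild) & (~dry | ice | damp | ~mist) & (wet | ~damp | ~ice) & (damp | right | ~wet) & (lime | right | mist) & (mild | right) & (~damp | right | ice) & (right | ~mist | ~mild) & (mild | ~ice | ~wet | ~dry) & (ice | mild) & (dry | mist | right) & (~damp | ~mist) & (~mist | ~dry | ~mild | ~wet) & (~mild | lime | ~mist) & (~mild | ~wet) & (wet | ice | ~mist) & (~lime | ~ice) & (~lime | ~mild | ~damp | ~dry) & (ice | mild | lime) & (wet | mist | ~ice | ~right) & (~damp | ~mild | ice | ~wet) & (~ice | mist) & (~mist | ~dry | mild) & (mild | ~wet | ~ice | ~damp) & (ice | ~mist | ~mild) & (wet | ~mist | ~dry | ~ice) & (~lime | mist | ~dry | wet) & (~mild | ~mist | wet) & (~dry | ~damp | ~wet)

Branch on lime: set lime = 1.
The clause (~ice) is unit, so ice = 0.
The clause (mild) is unit, so mild = 1.
The clause (~mist) is unit, so mist = 0.
The clause (~wet) is unit, so wet = 0.
The clause (right) is unit, so right = 1.
The clause (~dry) is unit, so dry = 0.
All clauses hold; damp can take either value.

damp: 1,  wet: 0,  lime: 1,  mist: 0,  right: 1,  dry: 0,  ice: 0,  mild: 1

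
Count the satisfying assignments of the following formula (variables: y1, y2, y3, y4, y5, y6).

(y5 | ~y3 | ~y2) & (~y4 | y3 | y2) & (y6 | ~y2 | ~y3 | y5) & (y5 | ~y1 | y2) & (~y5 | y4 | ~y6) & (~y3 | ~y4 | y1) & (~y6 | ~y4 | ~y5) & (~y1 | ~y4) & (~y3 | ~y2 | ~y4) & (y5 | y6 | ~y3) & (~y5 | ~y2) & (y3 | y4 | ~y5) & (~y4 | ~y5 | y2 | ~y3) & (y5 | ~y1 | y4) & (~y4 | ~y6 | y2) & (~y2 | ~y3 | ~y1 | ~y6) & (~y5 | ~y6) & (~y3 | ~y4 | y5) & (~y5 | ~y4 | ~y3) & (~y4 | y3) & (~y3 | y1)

There are 2^6 = 64 truth assignments over (y1, y2, y3, y4, y5, y6).
Split on y3. With y3 = 1, the clauses containing y3 are satisfied and ~y3 drops from the rest; 1 of the 2^5 = 32 assignments to the other variables satisfy what remains.
With y3 = 0, by the same count on the reduced clause set, 4 assignments work.
Total: 1 + 4 = 5.

5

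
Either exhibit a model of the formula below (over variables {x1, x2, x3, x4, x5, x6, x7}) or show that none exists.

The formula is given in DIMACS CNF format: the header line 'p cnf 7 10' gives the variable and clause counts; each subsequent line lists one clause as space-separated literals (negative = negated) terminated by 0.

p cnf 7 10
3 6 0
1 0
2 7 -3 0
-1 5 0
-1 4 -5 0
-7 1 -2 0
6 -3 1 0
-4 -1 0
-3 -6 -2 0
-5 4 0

From the singleton clause (x1), x1 = True.
From the singleton clause (x5), x5 = True.
From the singleton clause (x4), x4 = True.
That conflicts with the unit clause (¬x4).

UNSATISFIABLE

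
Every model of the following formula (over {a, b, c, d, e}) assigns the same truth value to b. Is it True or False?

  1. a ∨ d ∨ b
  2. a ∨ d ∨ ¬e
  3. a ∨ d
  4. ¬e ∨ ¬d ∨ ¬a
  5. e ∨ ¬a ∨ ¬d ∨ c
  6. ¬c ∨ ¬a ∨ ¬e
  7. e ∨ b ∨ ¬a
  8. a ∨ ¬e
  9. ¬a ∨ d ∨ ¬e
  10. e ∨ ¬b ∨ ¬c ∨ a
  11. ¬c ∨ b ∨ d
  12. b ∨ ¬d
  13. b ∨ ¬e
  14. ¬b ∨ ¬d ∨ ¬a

Suppose b = False.
Unit clause (¬d) forces d = False.
Unit clause (a) forces a = True.
Unit clause (e) forces e = True.
But (¬e) is also a unit clause — contradiction.
So every satisfying assignment has b = True.

True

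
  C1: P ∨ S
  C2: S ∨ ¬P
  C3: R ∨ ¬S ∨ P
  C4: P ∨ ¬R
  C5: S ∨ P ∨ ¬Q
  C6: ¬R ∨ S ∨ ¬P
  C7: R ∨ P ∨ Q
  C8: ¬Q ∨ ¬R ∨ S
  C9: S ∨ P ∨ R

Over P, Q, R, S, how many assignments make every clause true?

There are 2^4 = 16 truth assignments over (P, Q, R, S).
Check each against the 9 clauses (columns in the order P, Q, R, S):
  F F F F  ✗ fails (P ∨ S)
  F F F T  ✗ fails (R ∨ ¬S ∨ P)
  F F T F  ✗ fails (P ∨ S)
  F F T T  ✗ fails (P ∨ ¬R)
  F T F F  ✗ fails (P ∨ S)
  F T F T  ✗ fails (R ∨ ¬S ∨ P)
  F T T F  ✗ fails (P ∨ S)
  F T T T  ✗ fails (P ∨ ¬R)
  T F F F  ✗ fails (S ∨ ¬P)
  T F F T  ✓ satisfies all
  T F T F  ✗ fails (S ∨ ¬P)
  T F T T  ✓ satisfies all
  T T F F  ✗ fails (S ∨ ¬P)
  T T F T  ✓ satisfies all
  T T T F  ✗ fails (S ∨ ¬P)
  T T T T  ✓ satisfies all
4 of the 16 rows are models.

4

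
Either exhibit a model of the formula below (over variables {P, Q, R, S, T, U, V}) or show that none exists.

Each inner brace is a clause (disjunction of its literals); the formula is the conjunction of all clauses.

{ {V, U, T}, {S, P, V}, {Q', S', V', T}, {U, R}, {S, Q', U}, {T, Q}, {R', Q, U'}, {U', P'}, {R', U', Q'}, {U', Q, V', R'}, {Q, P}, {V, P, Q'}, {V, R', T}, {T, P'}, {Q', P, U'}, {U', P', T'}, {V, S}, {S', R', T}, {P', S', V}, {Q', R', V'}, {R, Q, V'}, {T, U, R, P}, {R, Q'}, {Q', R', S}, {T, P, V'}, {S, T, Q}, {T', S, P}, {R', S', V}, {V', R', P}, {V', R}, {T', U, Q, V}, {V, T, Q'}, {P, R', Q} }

Branch on U: set U = 0.
From the singleton clause (R), R = 1.
Branch on V: set V = 1.
From the singleton clause (Q'), Q = 0.
From the singleton clause (T), T = 1.
From the singleton clause (P), P = 1.
No clause remains; S is free.

P=1; Q=0; R=1; S=1; T=1; U=0; V=1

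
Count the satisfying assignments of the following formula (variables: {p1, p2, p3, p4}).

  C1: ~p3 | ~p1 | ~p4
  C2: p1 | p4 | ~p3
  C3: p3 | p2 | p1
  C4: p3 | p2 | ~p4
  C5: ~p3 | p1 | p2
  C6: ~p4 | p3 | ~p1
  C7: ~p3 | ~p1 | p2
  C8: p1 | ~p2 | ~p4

There are 2^4 = 16 truth assignments over (p1, p2, p3, p4).
Split on p1. With p1 = 1, the clauses containing p1 are satisfied and ~p1 drops from the rest; 3 of the 2^3 = 8 assignments to the other variables satisfy what remains.
With p1 = 0, by the same count on the reduced clause set, 1 assignment works.
Total: 3 + 1 = 4.

4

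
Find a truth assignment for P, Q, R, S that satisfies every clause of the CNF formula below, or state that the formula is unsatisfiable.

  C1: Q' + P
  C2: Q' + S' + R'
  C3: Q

P=1; Q=1; R=0; S=1

The clause (Q) is unit, so Q = 1.
The clause (P) is unit, so P = 1.
Try S = 1.
The clause (R') is unit, so R = 0.
Every clause now holds.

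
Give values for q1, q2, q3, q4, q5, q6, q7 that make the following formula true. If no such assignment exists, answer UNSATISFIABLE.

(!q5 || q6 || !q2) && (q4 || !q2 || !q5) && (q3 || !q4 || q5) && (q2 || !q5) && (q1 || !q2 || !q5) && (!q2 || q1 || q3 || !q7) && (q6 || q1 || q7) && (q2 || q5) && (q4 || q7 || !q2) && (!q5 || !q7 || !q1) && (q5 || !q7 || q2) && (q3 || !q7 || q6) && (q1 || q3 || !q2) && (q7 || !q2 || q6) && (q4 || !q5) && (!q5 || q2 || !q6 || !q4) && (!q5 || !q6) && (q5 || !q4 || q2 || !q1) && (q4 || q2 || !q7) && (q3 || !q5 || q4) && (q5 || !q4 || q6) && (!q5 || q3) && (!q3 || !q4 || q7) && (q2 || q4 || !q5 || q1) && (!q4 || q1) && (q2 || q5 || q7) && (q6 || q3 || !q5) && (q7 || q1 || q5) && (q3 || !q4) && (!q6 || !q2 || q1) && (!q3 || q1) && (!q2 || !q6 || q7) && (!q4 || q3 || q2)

Suppose q2 = true.
Suppose q5 = false.
Suppose q3 = true.
The clause (q1) is unit, so q1 = true.
Suppose q4 = true.
The clause (q6) is unit, so q6 = true.
The clause (q7) is unit, so q7 = true.
All clauses are satisfied.

q1 ↦ true; q2 ↦ true; q3 ↦ true; q4 ↦ true; q5 ↦ false; q6 ↦ true; q7 ↦ true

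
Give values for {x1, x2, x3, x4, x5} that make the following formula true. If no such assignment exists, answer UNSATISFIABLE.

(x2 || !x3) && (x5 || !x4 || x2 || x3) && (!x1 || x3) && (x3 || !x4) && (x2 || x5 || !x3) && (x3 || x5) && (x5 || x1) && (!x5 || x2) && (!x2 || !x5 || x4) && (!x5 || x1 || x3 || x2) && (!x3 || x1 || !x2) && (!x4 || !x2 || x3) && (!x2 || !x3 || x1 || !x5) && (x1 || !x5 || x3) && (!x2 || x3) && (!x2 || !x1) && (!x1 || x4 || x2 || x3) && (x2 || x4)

Case x2 = true:
From the singleton clause (x3), x3 = true.
From the singleton clause (x1), x1 = true.
That conflicts with the unit clause (!x1).
Undo x2 and try x2 = false.
From the singleton clause (!x3), x3 = false.
From the singleton clause (!x1), x1 = false.
From the singleton clause (!x4), x4 = false.
That conflicts with the unit clause (x4).
Neither x2 = true nor x2 = false works.

UNSATISFIABLE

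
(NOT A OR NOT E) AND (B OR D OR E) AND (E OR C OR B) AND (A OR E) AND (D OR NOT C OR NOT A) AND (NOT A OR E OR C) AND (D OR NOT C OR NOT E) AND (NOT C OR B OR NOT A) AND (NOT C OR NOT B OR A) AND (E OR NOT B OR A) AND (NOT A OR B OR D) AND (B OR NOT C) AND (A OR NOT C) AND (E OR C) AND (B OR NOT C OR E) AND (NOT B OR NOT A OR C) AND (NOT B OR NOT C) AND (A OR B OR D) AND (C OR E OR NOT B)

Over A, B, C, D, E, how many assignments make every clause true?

3

There are 2^5 = 32 truth assignments over (A, B, C, D, E).
Split on B. With B = true, the clauses containing B are satisfied and NOT B drops from the rest; 2 of the 2^4 = 16 assignments to the other variables satisfy what remains.
With B = false, by the same count on the reduced clause set, 1 assignment works.
(One model: A=F, B=F, C=F, D=T, E=T.)
Total: 2 + 1 = 3.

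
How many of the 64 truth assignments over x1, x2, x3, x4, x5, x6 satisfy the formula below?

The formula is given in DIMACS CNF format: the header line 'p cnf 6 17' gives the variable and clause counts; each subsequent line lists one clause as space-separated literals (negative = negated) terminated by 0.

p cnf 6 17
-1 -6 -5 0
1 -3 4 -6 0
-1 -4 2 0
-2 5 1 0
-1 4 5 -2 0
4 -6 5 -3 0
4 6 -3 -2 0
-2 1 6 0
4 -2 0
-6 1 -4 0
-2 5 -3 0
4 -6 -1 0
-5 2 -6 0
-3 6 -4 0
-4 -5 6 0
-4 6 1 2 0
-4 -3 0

11

There are 2^6 = 64 truth assignments over (x1, x2, x3, x4, x5, x6).
Split on x3. With x3 = True, the clauses containing x3 are satisfied and ¬x3 drops from the rest; 4 of the 2^5 = 32 assignments to the other variables satisfy what remains.
With x3 = False, by the same count on the reduced clause set, 7 assignments work.
Total: 4 + 7 = 11.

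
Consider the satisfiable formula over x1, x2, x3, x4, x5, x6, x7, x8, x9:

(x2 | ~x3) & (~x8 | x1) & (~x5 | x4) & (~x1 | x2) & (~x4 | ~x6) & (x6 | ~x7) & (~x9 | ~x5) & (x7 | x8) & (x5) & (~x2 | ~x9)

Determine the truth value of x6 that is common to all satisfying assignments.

Suppose x6 = 1.
The clause (~x4) is unit, so x4 = 0.
The clause (~x5) is unit, so x5 = 0.
Now (x5) is unsatisfied and unit — conflict.
So every satisfying assignment has x6 = False.

False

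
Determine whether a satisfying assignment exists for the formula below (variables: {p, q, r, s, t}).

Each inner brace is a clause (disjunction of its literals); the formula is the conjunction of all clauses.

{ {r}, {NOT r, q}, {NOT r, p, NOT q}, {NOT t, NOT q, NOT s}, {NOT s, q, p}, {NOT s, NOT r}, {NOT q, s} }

No

Unit clause (r) forces r = true.
Unit clause (q) forces q = true.
Unit clause (p) forces p = true.
Unit clause (NOT s) forces s = false.
Now (s) is unsatisfied and unit — conflict.
No assignment satisfies every clause.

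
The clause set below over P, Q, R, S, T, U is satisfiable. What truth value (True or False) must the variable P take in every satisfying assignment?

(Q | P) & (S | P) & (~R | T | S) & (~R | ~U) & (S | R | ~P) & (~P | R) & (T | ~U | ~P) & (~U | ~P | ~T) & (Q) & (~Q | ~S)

Suppose P = 0.
From the singleton clause (Q), Q = 1.
From the singleton clause (S), S = 1.
But (~S) is also a unit clause — contradiction.
So every satisfying assignment has P = True.

True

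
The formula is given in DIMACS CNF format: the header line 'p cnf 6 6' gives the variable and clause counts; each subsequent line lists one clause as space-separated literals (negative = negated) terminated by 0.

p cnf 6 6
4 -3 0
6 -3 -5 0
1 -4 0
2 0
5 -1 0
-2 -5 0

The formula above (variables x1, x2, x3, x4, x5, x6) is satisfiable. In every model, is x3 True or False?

False

Suppose x3 = True.
From the singleton clause (x4), x4 = True.
From the singleton clause (x1), x1 = True.
From the singleton clause (x2), x2 = True.
From the singleton clause (x5), x5 = True.
But (¬x5) is also a unit clause — contradiction.
So every satisfying assignment has x3 = False.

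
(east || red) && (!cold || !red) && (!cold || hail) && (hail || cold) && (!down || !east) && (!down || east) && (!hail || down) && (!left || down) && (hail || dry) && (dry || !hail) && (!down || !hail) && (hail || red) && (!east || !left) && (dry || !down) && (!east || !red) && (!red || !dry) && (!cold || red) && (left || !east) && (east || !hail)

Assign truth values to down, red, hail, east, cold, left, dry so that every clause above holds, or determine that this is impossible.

UNSATISFIABLE

Case east = true:
From the singleton clause (!down), down = false.
From the singleton clause (!hail), hail = false.
From the singleton clause (!cold), cold = false.
That conflicts with the unit clause (cold).
So east must be the other value — set east = false.
From the singleton clause (red), red = true.
From the singleton clause (!cold), cold = false.
From the singleton clause (hail), hail = true.
That conflicts with the unit clause (!hail).
Neither east = true nor east = false works.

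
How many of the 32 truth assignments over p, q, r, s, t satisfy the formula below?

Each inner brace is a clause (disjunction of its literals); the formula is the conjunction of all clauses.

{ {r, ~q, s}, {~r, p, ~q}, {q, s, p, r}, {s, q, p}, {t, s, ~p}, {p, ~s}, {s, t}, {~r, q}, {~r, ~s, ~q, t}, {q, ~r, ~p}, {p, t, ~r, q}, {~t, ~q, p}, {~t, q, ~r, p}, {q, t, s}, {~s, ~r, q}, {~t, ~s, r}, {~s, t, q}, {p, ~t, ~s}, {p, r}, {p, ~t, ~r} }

There are 2^5 = 32 truth assignments over (p, q, r, s, t).
Split on q. With q = 1, the clauses containing q are satisfied and ~q drops from the rest; 3 of the 2^4 = 16 assignments to the other variables satisfy what remains.
With q = 0, by the same count on the reduced clause set, 1 assignment works.
(One model: p=T, q=F, r=F, s=F, t=T.)
Total: 3 + 1 = 4.

4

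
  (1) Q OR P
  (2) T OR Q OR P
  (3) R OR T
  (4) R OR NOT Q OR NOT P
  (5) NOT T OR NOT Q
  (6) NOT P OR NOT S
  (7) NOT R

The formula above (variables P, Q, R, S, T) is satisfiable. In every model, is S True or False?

Suppose S = true.
(NOT P) alone gives P = false.
(Q) alone gives Q = true.
(NOT T) alone gives T = false.
(R) alone gives R = true.
That conflicts with the unit clause (NOT R).
So every satisfying assignment has S = False.

False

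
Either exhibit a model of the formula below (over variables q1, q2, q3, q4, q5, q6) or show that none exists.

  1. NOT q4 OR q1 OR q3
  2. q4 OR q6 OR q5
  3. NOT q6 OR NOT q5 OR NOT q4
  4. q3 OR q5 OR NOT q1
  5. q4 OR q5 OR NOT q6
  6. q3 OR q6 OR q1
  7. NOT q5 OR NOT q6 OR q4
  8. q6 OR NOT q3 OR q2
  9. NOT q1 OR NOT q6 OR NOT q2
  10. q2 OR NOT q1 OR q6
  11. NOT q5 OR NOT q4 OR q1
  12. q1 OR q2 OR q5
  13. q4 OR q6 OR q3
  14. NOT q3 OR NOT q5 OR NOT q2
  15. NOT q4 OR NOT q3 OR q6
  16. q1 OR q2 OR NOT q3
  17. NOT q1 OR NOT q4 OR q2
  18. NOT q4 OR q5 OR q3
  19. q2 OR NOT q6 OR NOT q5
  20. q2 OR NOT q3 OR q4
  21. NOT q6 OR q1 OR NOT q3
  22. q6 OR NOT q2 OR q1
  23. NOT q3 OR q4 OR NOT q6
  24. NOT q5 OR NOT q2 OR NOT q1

Branch on q4: set q4 = false.
Branch on q6: set q6 = true.
The clause (q5) is unit, so q5 = true.
But (NOT q5) is also a unit clause — contradiction.
That branch fails; take q6 = false instead.
The clause (q5) is unit, so q5 = true.
The clause (q3) is unit, so q3 = true.
The clause (q2) is unit, so q2 = true.
But (NOT q2) is also a unit clause — contradiction.
Both values of q6 lead to a conflict.
That branch fails; take q4 = true instead.
Branch on q1: set q1 = true.
The clause (q2) is unit, so q2 = true.
The clause (NOT q6) is unit, so q6 = false.
The clause (NOT q3) is unit, so q3 = false.
The clause (q5) is unit, so q5 = true.
But (NOT q5) is also a unit clause — contradiction.
That branch fails; take q1 = false instead.
The clause (q3) is unit, so q3 = true.
The clause (NOT q5) is unit, so q5 = false.
The clause (q2) is unit, so q2 = true.
The clause (q6) is unit, so q6 = true.
But (NOT q6) is also a unit clause — contradiction.
Both values of q1 lead to a conflict.
Both values of q4 lead to a conflict.

UNSATISFIABLE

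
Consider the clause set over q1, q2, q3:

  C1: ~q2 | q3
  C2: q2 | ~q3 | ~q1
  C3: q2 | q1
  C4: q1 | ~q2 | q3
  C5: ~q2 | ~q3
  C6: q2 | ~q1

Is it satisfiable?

Branch on q2: set q2 = 0.
(q1) alone gives q1 = 1.
But (~q1) is also a unit clause — contradiction.
Undo q2 and try q2 = 1.
(q3) alone gives q3 = 1.
But (~q3) is also a unit clause — contradiction.
Neither q2 = 1 nor q2 = 0 works.
No assignment satisfies every clause.

No, unsatisfiable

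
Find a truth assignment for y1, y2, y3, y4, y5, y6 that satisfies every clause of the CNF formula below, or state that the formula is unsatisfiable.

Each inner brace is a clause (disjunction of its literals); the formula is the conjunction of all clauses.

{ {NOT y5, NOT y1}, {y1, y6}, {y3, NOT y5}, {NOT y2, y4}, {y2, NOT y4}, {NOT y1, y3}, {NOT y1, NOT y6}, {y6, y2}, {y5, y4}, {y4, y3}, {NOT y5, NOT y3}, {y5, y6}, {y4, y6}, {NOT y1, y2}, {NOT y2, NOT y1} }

y1 ↦ false,  y2 ↦ true,  y3 ↦ true,  y4 ↦ true,  y5 ↦ false,  y6 ↦ true

Case y5 = false:
(y4) alone gives y4 = true.
(y2) alone gives y2 = true.
(y6) alone gives y6 = true.
(NOT y1) alone gives y1 = false.
All clauses hold; y3 can take either value.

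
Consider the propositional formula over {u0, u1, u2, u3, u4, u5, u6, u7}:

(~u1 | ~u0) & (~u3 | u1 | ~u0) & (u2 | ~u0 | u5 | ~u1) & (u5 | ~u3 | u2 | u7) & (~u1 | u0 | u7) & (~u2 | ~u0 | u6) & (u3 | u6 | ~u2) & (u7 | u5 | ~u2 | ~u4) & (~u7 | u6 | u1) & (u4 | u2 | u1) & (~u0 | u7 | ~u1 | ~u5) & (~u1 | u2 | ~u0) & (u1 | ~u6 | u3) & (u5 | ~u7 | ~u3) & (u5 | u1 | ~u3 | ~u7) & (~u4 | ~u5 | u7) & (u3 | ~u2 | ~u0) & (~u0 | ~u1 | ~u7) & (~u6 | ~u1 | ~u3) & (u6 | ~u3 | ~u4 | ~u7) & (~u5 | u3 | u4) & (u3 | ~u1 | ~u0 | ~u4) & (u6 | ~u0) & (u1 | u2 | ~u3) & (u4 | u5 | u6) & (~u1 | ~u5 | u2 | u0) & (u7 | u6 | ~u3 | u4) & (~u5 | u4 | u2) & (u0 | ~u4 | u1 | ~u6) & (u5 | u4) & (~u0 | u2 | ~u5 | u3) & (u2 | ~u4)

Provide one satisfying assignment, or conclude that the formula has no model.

Case u1 = 0:
Case u3 = 1:
The clause (~u0) is unit, so u0 = 0.
The clause (u2) is unit, so u2 = 1.
Case u7 = 0:
Case u5 = 1:
The clause (~u4) is unit, so u4 = 0.
The clause (u6) is unit, so u6 = 1.
All clauses are satisfied.

u0=0, u1=0, u2=1, u3=1, u4=0, u5=1, u6=1, u7=0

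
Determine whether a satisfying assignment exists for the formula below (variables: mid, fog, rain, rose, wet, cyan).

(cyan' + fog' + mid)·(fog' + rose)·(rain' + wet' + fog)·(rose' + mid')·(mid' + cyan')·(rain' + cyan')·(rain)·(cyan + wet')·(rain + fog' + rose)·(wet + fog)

Satisfiable

Unit clause (rain) forces rain = 1.
Unit clause (cyan') forces cyan = 0.
Unit clause (wet') forces wet = 0.
Unit clause (fog) forces fog = 1.
Unit clause (rose) forces rose = 1.
Unit clause (mid') forces mid = 0.
All clauses are satisfied.
A satisfying assignment: mid: 0,  fog: 1,  rain: 1,  rose: 1,  wet: 0,  cyan: 0.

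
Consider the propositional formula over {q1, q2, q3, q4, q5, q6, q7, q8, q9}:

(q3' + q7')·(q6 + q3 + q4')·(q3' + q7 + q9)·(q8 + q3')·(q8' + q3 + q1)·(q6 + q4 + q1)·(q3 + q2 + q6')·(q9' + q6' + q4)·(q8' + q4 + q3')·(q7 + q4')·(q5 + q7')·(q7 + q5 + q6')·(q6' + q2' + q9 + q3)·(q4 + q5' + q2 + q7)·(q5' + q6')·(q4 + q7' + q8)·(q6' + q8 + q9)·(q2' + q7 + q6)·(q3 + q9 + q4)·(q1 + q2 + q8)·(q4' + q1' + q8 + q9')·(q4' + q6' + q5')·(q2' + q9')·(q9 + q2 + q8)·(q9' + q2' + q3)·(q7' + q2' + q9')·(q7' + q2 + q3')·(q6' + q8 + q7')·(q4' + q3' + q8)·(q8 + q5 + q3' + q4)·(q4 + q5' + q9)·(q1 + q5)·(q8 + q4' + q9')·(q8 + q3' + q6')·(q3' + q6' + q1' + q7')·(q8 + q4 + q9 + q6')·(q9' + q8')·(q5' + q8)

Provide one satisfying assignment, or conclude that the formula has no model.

Case q3 = 0:
Case q6 = 0:
The clause (q4') is unit, so q4 = 0.
The clause (q1) is unit, so q1 = 1.
The clause (q9) is unit, so q9 = 1.
The clause (q2') is unit, so q2 = 0.
The clause (q8') is unit, so q8 = 0.
The clause (q7') is unit, so q7 = 0.
The clause (q5') is unit, so q5 = 0.
Every clause now holds.

q1 ↦ 1; q2 ↦ 0; q3 ↦ 0; q4 ↦ 0; q5 ↦ 0; q6 ↦ 0; q7 ↦ 0; q8 ↦ 0; q9 ↦ 1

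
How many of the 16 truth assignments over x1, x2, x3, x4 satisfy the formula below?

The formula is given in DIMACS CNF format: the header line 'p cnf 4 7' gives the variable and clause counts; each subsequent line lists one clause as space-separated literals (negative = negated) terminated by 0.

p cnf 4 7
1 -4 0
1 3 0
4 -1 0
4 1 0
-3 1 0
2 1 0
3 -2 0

3

There are 2^4 = 16 truth assignments over (x1, x2, x3, x4).
Check each against the 7 clauses (columns in the order x1, x2, x3, x4):
  F F F F  ✗ fails (x1 ∨ x3)
  F F F T  ✗ fails (x1 ∨ ¬x4)
  F F T F  ✗ fails (x4 ∨ x1)
  F F T T  ✗ fails (x1 ∨ ¬x4)
  F T F F  ✗ fails (x1 ∨ x3)
  F T F T  ✗ fails (x1 ∨ ¬x4)
  F T T F  ✗ fails (x4 ∨ x1)
  F T T T  ✗ fails (x1 ∨ ¬x4)
  T F F F  ✗ fails (x4 ∨ ¬x1)
  T F F T  ✓ satisfies all
  T F T F  ✗ fails (x4 ∨ ¬x1)
  T F T T  ✓ satisfies all
  T T F F  ✗ fails (x4 ∨ ¬x1)
  T T F T  ✗ fails (x3 ∨ ¬x2)
  T T T F  ✗ fails (x4 ∨ ¬x1)
  T T T T  ✓ satisfies all
3 of the 16 rows are models.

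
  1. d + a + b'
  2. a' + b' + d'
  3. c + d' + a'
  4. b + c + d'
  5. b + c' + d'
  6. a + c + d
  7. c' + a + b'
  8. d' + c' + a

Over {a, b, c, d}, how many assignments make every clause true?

6

There are 2^4 = 16 truth assignments over (a, b, c, d).
Check each against the 8 clauses (columns in the order a, b, c, d):
  F F F F  ✗ fails (a + c + d)
  F F F T  ✗ fails (b + c + d')
  F F T F  ✓ satisfies all
  F F T T  ✗ fails (b + c' + d')
  F T F F  ✗ fails (d + a + b')
  F T F T  ✓ satisfies all
  F T T F  ✗ fails (d + a + b')
  F T T T  ✗ fails (c' + a + b')
  T F F F  ✓ satisfies all
  T F F T  ✗ fails (c + d' + a')
  T F T F  ✓ satisfies all
  T F T T  ✗ fails (b + c' + d')
  T T F F  ✓ satisfies all
  T T F T  ✗ fails (a' + b' + d')
  T T T F  ✓ satisfies all
  T T T T  ✗ fails (a' + b' + d')
6 of the 16 rows are models.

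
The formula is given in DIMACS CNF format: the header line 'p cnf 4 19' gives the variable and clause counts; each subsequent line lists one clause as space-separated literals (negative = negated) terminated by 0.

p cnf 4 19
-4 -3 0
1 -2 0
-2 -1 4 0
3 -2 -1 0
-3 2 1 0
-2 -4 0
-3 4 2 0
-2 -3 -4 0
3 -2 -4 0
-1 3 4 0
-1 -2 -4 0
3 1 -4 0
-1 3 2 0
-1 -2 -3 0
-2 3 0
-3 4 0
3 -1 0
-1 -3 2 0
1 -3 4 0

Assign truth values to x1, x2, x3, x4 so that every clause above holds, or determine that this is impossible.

x1: False,  x2: False,  x3: False,  x4: False

Suppose x4 = False.
The clause (¬x3) is unit, so x3 = False.
The clause (¬x1) is unit, so x1 = False.
The clause (¬x2) is unit, so x2 = False.
All clauses are satisfied.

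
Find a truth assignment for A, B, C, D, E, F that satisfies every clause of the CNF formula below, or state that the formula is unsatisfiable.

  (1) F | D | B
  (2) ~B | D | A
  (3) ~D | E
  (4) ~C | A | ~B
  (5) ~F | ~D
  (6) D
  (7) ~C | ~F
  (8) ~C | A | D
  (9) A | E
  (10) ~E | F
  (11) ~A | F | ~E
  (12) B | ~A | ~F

UNSATISFIABLE

The clause (D) is unit, so D = 1.
The clause (E) is unit, so E = 1.
The clause (~F) is unit, so F = 0.
But (F) is also a unit clause — contradiction.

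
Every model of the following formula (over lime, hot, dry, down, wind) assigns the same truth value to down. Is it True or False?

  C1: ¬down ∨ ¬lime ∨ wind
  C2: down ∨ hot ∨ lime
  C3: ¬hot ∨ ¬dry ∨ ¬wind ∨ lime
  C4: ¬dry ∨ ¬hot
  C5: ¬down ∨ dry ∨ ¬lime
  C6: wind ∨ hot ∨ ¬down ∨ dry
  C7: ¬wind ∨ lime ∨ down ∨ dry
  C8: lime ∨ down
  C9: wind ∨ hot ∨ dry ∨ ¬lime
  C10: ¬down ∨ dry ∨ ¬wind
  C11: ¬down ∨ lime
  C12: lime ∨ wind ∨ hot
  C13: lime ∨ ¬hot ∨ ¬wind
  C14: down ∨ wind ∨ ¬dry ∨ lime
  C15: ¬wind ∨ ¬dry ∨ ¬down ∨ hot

False

Suppose down = True.
(lime) alone gives lime = True.
(wind) alone gives wind = True.
(dry) alone gives dry = True.
(¬hot) alone gives hot = False.
That conflicts with the unit clause (hot).
So every satisfying assignment has down = False.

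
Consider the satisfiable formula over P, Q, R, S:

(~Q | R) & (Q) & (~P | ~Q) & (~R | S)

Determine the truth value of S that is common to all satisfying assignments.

True

Suppose S = 0.
(Q) alone gives Q = 1.
(R) alone gives R = 1.
That conflicts with the unit clause (~R).
So every satisfying assignment has S = True.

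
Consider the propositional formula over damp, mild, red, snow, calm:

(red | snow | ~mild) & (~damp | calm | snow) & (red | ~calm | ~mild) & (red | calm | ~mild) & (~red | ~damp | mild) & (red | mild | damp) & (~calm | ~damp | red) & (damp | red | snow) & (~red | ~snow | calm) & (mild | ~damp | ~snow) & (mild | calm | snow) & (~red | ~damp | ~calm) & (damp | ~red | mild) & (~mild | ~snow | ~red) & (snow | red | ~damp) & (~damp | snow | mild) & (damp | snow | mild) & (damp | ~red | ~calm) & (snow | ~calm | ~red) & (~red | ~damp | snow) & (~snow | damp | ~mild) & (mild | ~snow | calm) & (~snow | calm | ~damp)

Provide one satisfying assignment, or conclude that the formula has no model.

Try red = 1.
Try damp = 0.
The clause (mild) is unit, so mild = 1.
The clause (~snow) is unit, so snow = 0.
The clause (~calm) is unit, so calm = 0.
Every clause now holds.

damp=0,  mild=1,  red=1,  snow=0,  calm=0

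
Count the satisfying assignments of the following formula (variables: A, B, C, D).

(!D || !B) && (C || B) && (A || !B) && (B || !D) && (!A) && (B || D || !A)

1

There are 2^4 = 16 truth assignments over (A, B, C, D).
Split on C. With C = true, the clauses containing C are satisfied and !C drops from the rest; 1 of the 2^3 = 8 assignments to the other variables satisfy what remains.
With C = false, by the same count on the reduced clause set, 0 assignments work.
Total: 1 + 0 = 1.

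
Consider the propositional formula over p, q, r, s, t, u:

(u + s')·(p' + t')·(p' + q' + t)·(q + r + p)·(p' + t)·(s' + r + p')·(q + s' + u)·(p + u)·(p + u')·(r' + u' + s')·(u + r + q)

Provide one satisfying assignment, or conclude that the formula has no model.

Suppose u = 1.
Unit clause (p) forces p = 1.
Unit clause (t') forces t = 0.
But (t) is also a unit clause — contradiction.
That branch fails; take u = 0 instead.
Unit clause (s') forces s = 0.
Unit clause (p) forces p = 1.
Unit clause (t') forces t = 0.
But (t) is also a unit clause — contradiction.
Either choice for u ends in contradiction.

UNSATISFIABLE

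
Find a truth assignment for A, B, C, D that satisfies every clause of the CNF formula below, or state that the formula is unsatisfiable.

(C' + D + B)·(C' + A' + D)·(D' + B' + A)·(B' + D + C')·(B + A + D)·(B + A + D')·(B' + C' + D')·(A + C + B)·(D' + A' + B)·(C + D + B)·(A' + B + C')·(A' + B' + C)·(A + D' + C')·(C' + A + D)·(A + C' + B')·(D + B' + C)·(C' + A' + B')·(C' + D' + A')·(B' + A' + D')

Branch on C: set C = 0.
Branch on A: set A = 1.
The clause (B') is unit, so B = 0.
The clause (D') is unit, so D = 0.
Now (D) is unsatisfied and unit — conflict.
So A must be the other value — set A = 0.
The clause (B) is unit, so B = 1.
The clause (D') is unit, so D = 0.
Now (D) is unsatisfied and unit — conflict.
Neither A = 1 nor A = 0 works.
So C must be the other value — set C = 1.
Branch on D: set D = 1.
The clause (B') is unit, so B = 0.
The clause (A) is unit, so A = 1.
Now (A') is unsatisfied and unit — conflict.
So D must be the other value — set D = 0.
The clause (B) is unit, so B = 1.
Now (B') is unsatisfied and unit — conflict.
Neither D = 1 nor D = 0 works.
Neither C = 1 nor C = 0 works.

UNSATISFIABLE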